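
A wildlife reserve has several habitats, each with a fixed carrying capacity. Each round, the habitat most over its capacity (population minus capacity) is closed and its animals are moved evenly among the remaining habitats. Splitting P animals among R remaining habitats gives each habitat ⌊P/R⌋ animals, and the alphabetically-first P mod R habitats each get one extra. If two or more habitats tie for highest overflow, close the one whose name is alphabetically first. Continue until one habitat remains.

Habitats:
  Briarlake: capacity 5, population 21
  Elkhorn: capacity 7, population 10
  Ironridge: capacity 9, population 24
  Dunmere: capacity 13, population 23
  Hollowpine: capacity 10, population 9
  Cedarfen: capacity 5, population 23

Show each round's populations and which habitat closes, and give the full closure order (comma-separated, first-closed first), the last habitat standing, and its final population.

Round 1: Briarlake=21 Cedarfen=23 Dunmere=23 Elkhorn=10 Hollowpine=9 Ironridge=24 → close Cedarfen (overflow 18)
  23÷5 = 4 each, +1 to first 3
Round 2: Briarlake=26 Dunmere=28 Elkhorn=15 Hollowpine=13 Ironridge=28 → close Briarlake (overflow 21)
  26÷4 = 6 each, +1 to first 2
Round 3: Dunmere=35 Elkhorn=22 Hollowpine=19 Ironridge=34 → close Ironridge (overflow 25)
  34÷3 = 11 each, +1 to first 1
Round 4: Dunmere=47 Elkhorn=33 Hollowpine=30 → close Dunmere (overflow 34)
  47÷2 = 23 each, +1 to first 1
Round 5: Elkhorn=57 Hollowpine=53 → close Elkhorn (overflow 50)
  57÷1 = 57 each, +1 to first 0

Closure order: Cedarfen, Briarlake, Ironridge, Dunmere, Elkhorn
Last habitat: Hollowpine with 110 animals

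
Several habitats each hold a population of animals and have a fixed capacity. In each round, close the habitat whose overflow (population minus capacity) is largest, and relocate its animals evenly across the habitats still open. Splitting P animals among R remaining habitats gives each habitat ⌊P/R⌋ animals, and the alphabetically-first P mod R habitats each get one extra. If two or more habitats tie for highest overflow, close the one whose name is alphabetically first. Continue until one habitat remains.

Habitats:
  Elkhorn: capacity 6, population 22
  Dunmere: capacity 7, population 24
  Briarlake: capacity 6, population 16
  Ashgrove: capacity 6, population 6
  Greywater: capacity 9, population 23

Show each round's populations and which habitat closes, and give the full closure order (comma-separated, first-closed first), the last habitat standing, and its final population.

Round 1: Ashgrove=6 Briarlake=16 Dunmere=24 Elkhorn=22 Greywater=23 → close Dunmere (overflow 17)
  24÷4 = 6 each, +1 to first 0
Round 2: Ashgrove=12 Briarlake=22 Elkhorn=28 Greywater=29 → close Elkhorn (overflow 22)
  28÷3 = 9 each, +1 to first 1
Round 3: Ashgrove=22 Briarlake=31 Greywater=38 → close Greywater (overflow 29)
  38÷2 = 19 each, +1 to first 0
Round 4: Ashgrove=41 Briarlake=50 → close Briarlake (overflow 44)
  50÷1 = 50 each, +1 to first 0

Closure order: Dunmere, Elkhorn, Greywater, Briarlake
Last habitat: Ashgrove with 91 animals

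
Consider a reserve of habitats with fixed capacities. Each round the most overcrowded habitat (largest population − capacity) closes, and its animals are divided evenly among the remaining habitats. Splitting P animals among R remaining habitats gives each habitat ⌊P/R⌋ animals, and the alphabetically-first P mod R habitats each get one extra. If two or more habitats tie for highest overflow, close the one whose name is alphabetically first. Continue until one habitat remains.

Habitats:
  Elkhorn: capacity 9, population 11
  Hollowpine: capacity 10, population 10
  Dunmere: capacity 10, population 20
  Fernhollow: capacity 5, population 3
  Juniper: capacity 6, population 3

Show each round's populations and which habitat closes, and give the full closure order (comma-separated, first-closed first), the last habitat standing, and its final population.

Closure order: Dunmere, Elkhorn, Hollowpine, Fernhollow
Last habitat: Juniper with 47 animals

Round 1: Dunmere=20 Elkhorn=11 Fernhollow=3 Hollowpine=10 Juniper=3 → close Dunmere (overflow 10)
  20÷4 = 5 each, +1 to first 0
Round 2: Elkhorn=16 Fernhollow=8 Hollowpine=15 Juniper=8 → close Elkhorn (overflow 7)
  16÷3 = 5 each, +1 to first 1
Round 3: Fernhollow=14 Hollowpine=20 Juniper=13 → close Hollowpine (overflow 10)
  20÷2 = 10 each, +1 to first 0
Round 4: Fernhollow=24 Juniper=23 → close Fernhollow (overflow 19)
  24÷1 = 24 each, +1 to first 0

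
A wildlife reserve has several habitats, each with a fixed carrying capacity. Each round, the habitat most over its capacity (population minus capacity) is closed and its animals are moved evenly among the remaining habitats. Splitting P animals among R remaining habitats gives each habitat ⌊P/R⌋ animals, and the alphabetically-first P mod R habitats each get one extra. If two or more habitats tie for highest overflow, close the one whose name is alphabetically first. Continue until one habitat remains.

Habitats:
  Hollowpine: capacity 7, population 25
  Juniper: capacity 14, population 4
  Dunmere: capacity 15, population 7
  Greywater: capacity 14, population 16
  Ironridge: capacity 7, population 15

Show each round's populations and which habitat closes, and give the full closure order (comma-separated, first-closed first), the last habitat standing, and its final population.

Round 1: Dunmere=7 Greywater=16 Hollowpine=25 Ironridge=15 Juniper=4 → close Hollowpine (overflow 18)
  25÷4 = 6 each, +1 to first 1
Round 2: Dunmere=14 Greywater=22 Ironridge=21 Juniper=10 → close Ironridge (overflow 14)
  21÷3 = 7 each, +1 to first 0
Round 3: Dunmere=21 Greywater=29 Juniper=17 → close Greywater (overflow 15)
  29÷2 = 14 each, +1 to first 1
Round 4: Dunmere=36 Juniper=31 → close Dunmere (overflow 21)
  36÷1 = 36 each, +1 to first 0

Closure order: Hollowpine, Ironridge, Greywater, Dunmere
Last habitat: Juniper with 67 animals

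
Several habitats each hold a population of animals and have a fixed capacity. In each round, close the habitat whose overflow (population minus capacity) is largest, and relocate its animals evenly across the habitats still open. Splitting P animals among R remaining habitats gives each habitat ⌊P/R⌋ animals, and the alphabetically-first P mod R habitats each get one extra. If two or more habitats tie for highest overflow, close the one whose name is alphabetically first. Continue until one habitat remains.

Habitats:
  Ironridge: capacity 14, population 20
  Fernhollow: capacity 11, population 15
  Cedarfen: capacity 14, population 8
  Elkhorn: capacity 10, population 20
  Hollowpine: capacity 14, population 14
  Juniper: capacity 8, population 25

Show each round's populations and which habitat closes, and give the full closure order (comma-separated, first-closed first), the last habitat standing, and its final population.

Closure order: Juniper, Elkhorn, Ironridge, Fernhollow, Hollowpine
Last habitat: Cedarfen with 102 animals

Round 1: Cedarfen=8 Elkhorn=20 Fernhollow=15 Hollowpine=14 Ironridge=20 Juniper=25 → close Juniper (overflow 17)
  25÷5 = 5 each, +1 to first 0
Round 2: Cedarfen=13 Elkhorn=25 Fernhollow=20 Hollowpine=19 Ironridge=25 → close Elkhorn (overflow 15)
  25÷4 = 6 each, +1 to first 1
Round 3: Cedarfen=20 Fernhollow=26 Hollowpine=25 Ironridge=31 → close Ironridge (overflow 17)
  31÷3 = 10 each, +1 to first 1
Round 4: Cedarfen=31 Fernhollow=36 Hollowpine=35 → close Fernhollow (overflow 25)
  36÷2 = 18 each, +1 to first 0
Round 5: Cedarfen=49 Hollowpine=53 → close Hollowpine (overflow 39)
  53÷1 = 53 each, +1 to first 0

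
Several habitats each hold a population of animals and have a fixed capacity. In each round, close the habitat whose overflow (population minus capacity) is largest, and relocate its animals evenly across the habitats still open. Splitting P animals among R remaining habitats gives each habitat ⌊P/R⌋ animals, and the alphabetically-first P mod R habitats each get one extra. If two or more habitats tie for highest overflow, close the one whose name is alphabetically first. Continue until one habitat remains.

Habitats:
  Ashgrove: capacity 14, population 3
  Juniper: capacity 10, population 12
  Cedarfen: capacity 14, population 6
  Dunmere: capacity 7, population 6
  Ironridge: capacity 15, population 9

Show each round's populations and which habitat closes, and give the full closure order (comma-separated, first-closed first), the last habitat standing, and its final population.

Round 1: Ashgrove=3 Cedarfen=6 Dunmere=6 Ironridge=9 Juniper=12 → close Juniper (overflow 2)
  12÷4 = 3 each, +1 to first 0
Round 2: Ashgrove=6 Cedarfen=9 Dunmere=9 Ironridge=12 → close Dunmere (overflow 2)
  9÷3 = 3 each, +1 to first 0
Round 3: Ashgrove=9 Cedarfen=12 Ironridge=15 → close Ironridge (overflow 0)
  15÷2 = 7 each, +1 to first 1
Round 4: Ashgrove=17 Cedarfen=19 → close Cedarfen (overflow 5)
  19÷1 = 19 each, +1 to first 0

Closure order: Juniper, Dunmere, Ironridge, Cedarfen
Last habitat: Ashgrove with 36 animals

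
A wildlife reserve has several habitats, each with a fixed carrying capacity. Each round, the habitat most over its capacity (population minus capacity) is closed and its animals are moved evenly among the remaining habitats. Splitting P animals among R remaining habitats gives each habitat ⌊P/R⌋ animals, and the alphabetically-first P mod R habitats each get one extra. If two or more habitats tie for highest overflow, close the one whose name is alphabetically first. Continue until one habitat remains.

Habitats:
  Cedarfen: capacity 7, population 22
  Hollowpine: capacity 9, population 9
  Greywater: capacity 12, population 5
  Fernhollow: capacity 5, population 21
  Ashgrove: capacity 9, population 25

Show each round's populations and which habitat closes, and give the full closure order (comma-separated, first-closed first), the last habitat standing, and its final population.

Closure order: Ashgrove, Cedarfen, Fernhollow, Hollowpine
Last habitat: Greywater with 82 animals

Round 1: Ashgrove=25 Cedarfen=22 Fernhollow=21 Greywater=5 Hollowpine=9 → close Ashgrove (overflow 16)
  25÷4 = 6 each, +1 to first 1
Round 2: Cedarfen=29 Fernhollow=27 Greywater=11 Hollowpine=15 → close Cedarfen (overflow 22)
  29÷3 = 9 each, +1 to first 2
Round 3: Fernhollow=37 Greywater=21 Hollowpine=24 → close Fernhollow (overflow 32)
  37÷2 = 18 each, +1 to first 1
Round 4: Greywater=40 Hollowpine=42 → close Hollowpine (overflow 33)
  42÷1 = 42 each, +1 to first 0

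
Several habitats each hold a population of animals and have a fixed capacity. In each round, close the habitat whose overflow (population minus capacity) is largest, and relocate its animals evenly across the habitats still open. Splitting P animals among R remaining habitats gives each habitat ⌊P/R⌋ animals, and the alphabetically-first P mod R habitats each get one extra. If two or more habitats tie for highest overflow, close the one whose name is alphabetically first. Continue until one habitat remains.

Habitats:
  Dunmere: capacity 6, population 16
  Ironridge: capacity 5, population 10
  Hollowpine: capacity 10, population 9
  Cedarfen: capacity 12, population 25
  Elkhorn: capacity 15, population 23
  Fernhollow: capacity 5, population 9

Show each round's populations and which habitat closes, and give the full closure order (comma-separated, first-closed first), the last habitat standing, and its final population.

Closure order: Cedarfen, Dunmere, Elkhorn, Fernhollow, Ironridge
Last habitat: Hollowpine with 92 animals

Round 1: Cedarfen=25 Dunmere=16 Elkhorn=23 Fernhollow=9 Hollowpine=9 Ironridge=10 → close Cedarfen (overflow 13)
  25÷5 = 5 each, +1 to first 0
Round 2: Dunmere=21 Elkhorn=28 Fernhollow=14 Hollowpine=14 Ironridge=15 → close Dunmere (overflow 15)
  21÷4 = 5 each, +1 to first 1
Round 3: Elkhorn=34 Fernhollow=19 Hollowpine=19 Ironridge=20 → close Elkhorn (overflow 19)
  34÷3 = 11 each, +1 to first 1
Round 4: Fernhollow=31 Hollowpine=30 Ironridge=31 → close Fernhollow (overflow 26)
  31÷2 = 15 each, +1 to first 1
Round 5: Hollowpine=46 Ironridge=46 → close Ironridge (overflow 41)
  46÷1 = 46 each, +1 to first 0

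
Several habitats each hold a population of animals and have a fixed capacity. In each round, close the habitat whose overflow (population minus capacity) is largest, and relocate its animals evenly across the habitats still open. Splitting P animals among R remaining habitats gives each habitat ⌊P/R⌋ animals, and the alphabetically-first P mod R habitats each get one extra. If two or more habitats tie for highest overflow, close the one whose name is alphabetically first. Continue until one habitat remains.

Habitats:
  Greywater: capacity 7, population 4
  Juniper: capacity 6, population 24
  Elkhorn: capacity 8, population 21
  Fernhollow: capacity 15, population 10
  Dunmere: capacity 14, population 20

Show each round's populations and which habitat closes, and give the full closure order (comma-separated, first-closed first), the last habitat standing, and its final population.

Round 1: Dunmere=20 Elkhorn=21 Fernhollow=10 Greywater=4 Juniper=24 → close Juniper (overflow 18)
  24÷4 = 6 each, +1 to first 0
Round 2: Dunmere=26 Elkhorn=27 Fernhollow=16 Greywater=10 → close Elkhorn (overflow 19)
  27÷3 = 9 each, +1 to first 0
Round 3: Dunmere=35 Fernhollow=25 Greywater=19 → close Dunmere (overflow 21)
  35÷2 = 17 each, +1 to first 1
Round 4: Fernhollow=43 Greywater=36 → close Greywater (overflow 29)
  36÷1 = 36 each, +1 to first 0

Closure order: Juniper, Elkhorn, Dunmere, Greywater
Last habitat: Fernhollow with 79 animals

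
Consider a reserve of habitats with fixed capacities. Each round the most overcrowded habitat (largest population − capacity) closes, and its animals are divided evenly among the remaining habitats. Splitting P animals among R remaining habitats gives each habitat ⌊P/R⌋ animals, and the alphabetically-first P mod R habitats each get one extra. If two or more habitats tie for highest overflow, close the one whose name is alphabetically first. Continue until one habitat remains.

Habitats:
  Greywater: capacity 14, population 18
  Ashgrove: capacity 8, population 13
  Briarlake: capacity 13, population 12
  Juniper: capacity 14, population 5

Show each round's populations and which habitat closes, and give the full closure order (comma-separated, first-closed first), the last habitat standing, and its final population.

Round 1: Ashgrove=13 Briarlake=12 Greywater=18 Juniper=5 → close Ashgrove (overflow 5)
  13÷3 = 4 each, +1 to first 1
Round 2: Briarlake=17 Greywater=22 Juniper=9 → close Greywater (overflow 8)
  22÷2 = 11 each, +1 to first 0
Round 3: Briarlake=28 Juniper=20 → close Briarlake (overflow 15)
  28÷1 = 28 each, +1 to first 0

Closure order: Ashgrove, Greywater, Briarlake
Last habitat: Juniper with 48 animals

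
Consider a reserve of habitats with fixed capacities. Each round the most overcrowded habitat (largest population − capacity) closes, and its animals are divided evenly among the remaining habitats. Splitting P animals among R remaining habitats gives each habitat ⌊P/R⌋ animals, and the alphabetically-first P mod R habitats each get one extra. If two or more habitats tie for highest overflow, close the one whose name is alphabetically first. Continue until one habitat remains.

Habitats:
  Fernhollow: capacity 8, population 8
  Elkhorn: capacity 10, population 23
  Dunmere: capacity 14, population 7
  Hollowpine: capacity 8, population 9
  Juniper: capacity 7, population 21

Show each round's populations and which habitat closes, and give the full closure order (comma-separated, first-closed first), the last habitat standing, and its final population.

Round 1: Dunmere=7 Elkhorn=23 Fernhollow=8 Hollowpine=9 Juniper=21 → close Juniper (overflow 14)
  21÷4 = 5 each, +1 to first 1
Round 2: Dunmere=13 Elkhorn=28 Fernhollow=13 Hollowpine=14 → close Elkhorn (overflow 18)
  28÷3 = 9 each, +1 to first 1
Round 3: Dunmere=23 Fernhollow=22 Hollowpine=23 → close Hollowpine (overflow 15)
  23÷2 = 11 each, +1 to first 1
Round 4: Dunmere=35 Fernhollow=33 → close Fernhollow (overflow 25)
  33÷1 = 33 each, +1 to first 0

Closure order: Juniper, Elkhorn, Hollowpine, Fernhollow
Last habitat: Dunmere with 68 animals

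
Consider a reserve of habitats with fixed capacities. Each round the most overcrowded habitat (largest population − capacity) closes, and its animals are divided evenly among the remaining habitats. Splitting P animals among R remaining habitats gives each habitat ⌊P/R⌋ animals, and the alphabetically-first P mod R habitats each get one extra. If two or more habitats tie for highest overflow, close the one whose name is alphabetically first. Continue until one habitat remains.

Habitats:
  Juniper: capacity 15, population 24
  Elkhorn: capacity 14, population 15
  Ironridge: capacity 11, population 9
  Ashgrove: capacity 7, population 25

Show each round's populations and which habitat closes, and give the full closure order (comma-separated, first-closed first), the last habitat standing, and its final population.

Round 1: Ashgrove=25 Elkhorn=15 Ironridge=9 Juniper=24 → close Ashgrove (overflow 18)
  25÷3 = 8 each, +1 to first 1
Round 2: Elkhorn=24 Ironridge=17 Juniper=32 → close Juniper (overflow 17)
  32÷2 = 16 each, +1 to first 0
Round 3: Elkhorn=40 Ironridge=33 → close Elkhorn (overflow 26)
  40÷1 = 40 each, +1 to first 0

Closure order: Ashgrove, Juniper, Elkhorn
Last habitat: Ironridge with 73 animals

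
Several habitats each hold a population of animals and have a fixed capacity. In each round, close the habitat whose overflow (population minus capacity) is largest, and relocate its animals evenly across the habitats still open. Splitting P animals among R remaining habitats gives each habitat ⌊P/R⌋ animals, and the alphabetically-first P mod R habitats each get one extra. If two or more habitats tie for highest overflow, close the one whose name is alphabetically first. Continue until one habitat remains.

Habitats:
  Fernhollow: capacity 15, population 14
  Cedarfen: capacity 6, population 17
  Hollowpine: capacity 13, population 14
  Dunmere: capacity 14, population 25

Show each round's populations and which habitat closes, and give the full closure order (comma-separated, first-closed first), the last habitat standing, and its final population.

Closure order: Cedarfen, Dunmere, Fernhollow
Last habitat: Hollowpine with 70 animals

Round 1: Cedarfen=17 Dunmere=25 Fernhollow=14 Hollowpine=14 → close Cedarfen (overflow 11)
  17÷3 = 5 each, +1 to first 2
Round 2: Dunmere=31 Fernhollow=20 Hollowpine=19 → close Dunmere (overflow 17)
  31÷2 = 15 each, +1 to first 1
Round 3: Fernhollow=36 Hollowpine=34 → close Fernhollow (overflow 21)
  36÷1 = 36 each, +1 to first 0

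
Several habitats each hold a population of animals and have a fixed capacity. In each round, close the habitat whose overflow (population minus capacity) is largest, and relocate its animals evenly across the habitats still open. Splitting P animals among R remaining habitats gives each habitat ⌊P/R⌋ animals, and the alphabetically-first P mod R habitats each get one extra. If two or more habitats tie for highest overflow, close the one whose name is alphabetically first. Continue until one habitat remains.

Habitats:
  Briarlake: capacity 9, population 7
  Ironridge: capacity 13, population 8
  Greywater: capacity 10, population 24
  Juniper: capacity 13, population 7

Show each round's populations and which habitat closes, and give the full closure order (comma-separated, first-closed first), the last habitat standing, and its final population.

Closure order: Greywater, Briarlake, Ironridge
Last habitat: Juniper with 46 animals

Round 1: Briarlake=7 Greywater=24 Ironridge=8 Juniper=7 → close Greywater (overflow 14)
  24÷3 = 8 each, +1 to first 0
Round 2: Briarlake=15 Ironridge=16 Juniper=15 → close Briarlake (overflow 6)
  15÷2 = 7 each, +1 to first 1
Round 3: Ironridge=24 Juniper=22 → close Ironridge (overflow 11)
  24÷1 = 24 each, +1 to first 0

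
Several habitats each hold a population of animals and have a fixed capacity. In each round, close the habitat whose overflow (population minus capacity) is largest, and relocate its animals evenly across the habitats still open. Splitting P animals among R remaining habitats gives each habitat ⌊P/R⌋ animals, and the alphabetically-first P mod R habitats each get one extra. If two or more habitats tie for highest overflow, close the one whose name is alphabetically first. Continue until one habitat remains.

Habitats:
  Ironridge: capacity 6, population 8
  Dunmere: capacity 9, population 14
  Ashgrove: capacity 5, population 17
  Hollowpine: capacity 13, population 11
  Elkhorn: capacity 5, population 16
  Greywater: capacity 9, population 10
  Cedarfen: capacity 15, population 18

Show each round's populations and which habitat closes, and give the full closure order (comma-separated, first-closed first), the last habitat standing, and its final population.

Closure order: Ashgrove, Elkhorn, Dunmere, Cedarfen, Greywater, Ironridge
Last habitat: Hollowpine with 94 animals

Round 1: Ashgrove=17 Cedarfen=18 Dunmere=14 Elkhorn=16 Greywater=10 Hollowpine=11 Ironridge=8 → close Ashgrove (overflow 12)
  17÷6 = 2 each, +1 to first 5
Round 2: Cedarfen=21 Dunmere=17 Elkhorn=19 Greywater=13 Hollowpine=14 Ironridge=10 → close Elkhorn (overflow 14)
  19÷5 = 3 each, +1 to first 4
Round 3: Cedarfen=25 Dunmere=21 Greywater=17 Hollowpine=18 Ironridge=13 → close Dunmere (overflow 12)
  21÷4 = 5 each, +1 to first 1
Round 4: Cedarfen=31 Greywater=22 Hollowpine=23 Ironridge=18 → close Cedarfen (overflow 16)
  31÷3 = 10 each, +1 to first 1
Round 5: Greywater=33 Hollowpine=33 Ironridge=28 → close Greywater (overflow 24)
  33÷2 = 16 each, +1 to first 1
Round 6: Hollowpine=50 Ironridge=44 → close Ironridge (overflow 38)
  44÷1 = 44 each, +1 to first 0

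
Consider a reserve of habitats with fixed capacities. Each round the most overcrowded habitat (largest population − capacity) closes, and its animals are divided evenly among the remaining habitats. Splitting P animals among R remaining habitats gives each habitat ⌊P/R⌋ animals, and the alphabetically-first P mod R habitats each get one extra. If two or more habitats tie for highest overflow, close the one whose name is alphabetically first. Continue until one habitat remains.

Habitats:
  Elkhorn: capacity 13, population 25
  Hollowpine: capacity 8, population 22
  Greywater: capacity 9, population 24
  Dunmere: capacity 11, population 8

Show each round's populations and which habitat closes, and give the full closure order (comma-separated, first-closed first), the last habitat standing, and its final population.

Round 1: Dunmere=8 Elkhorn=25 Greywater=24 Hollowpine=22 → close Greywater (overflow 15)
  24÷3 = 8 each, +1 to first 0
Round 2: Dunmere=16 Elkhorn=33 Hollowpine=30 → close Hollowpine (overflow 22)
  30÷2 = 15 each, +1 to first 0
Round 3: Dunmere=31 Elkhorn=48 → close Elkhorn (overflow 35)
  48÷1 = 48 each, +1 to first 0

Closure order: Greywater, Hollowpine, Elkhorn
Last habitat: Dunmere with 79 animals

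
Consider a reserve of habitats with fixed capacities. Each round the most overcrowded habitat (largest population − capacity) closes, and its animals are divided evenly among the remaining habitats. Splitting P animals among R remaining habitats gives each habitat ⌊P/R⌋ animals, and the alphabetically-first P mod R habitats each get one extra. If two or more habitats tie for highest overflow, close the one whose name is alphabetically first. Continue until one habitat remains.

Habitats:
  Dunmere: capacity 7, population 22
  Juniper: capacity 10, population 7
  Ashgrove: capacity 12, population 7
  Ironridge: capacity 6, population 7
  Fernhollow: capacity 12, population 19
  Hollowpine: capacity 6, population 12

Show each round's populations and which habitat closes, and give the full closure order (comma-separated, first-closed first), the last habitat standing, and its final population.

Round 1: Ashgrove=7 Dunmere=22 Fernhollow=19 Hollowpine=12 Ironridge=7 Juniper=7 → close Dunmere (overflow 15)
  22÷5 = 4 each, +1 to first 2
Round 2: Ashgrove=12 Fernhollow=24 Hollowpine=16 Ironridge=11 Juniper=11 → close Fernhollow (overflow 12)
  24÷4 = 6 each, +1 to first 0
Round 3: Ashgrove=18 Hollowpine=22 Ironridge=17 Juniper=17 → close Hollowpine (overflow 16)
  22÷3 = 7 each, +1 to first 1
Round 4: Ashgrove=26 Ironridge=24 Juniper=24 → close Ironridge (overflow 18)
  24÷2 = 12 each, +1 to first 0
Round 5: Ashgrove=38 Juniper=36 → close Ashgrove (overflow 26)
  38÷1 = 38 each, +1 to first 0

Closure order: Dunmere, Fernhollow, Hollowpine, Ironridge, Ashgrove
Last habitat: Juniper with 74 animals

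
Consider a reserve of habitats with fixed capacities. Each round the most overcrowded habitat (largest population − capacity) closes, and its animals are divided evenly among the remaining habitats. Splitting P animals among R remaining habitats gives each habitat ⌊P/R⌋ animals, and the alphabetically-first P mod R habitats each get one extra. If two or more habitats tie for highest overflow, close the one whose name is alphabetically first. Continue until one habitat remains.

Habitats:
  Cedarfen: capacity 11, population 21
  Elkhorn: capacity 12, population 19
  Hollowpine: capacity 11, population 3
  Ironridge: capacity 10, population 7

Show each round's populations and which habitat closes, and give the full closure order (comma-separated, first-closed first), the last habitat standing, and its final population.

Round 1: Cedarfen=21 Elkhorn=19 Hollowpine=3 Ironridge=7 → close Cedarfen (overflow 10)
  21÷3 = 7 each, +1 to first 0
Round 2: Elkhorn=26 Hollowpine=10 Ironridge=14 → close Elkhorn (overflow 14)
  26÷2 = 13 each, +1 to first 0
Round 3: Hollowpine=23 Ironridge=27 → close Ironridge (overflow 17)
  27÷1 = 27 each, +1 to first 0

Closure order: Cedarfen, Elkhorn, Ironridge
Last habitat: Hollowpine with 50 animals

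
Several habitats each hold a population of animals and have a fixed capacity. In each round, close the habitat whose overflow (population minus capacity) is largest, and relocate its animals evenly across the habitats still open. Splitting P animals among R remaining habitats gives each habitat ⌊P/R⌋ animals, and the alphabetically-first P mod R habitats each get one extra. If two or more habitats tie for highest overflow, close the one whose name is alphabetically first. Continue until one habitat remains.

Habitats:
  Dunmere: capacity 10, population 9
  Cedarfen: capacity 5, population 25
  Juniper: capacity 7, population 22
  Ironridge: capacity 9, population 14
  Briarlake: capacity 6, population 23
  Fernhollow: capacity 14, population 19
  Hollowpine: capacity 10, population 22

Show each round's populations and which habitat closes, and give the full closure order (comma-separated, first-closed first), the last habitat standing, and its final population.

Closure order: Cedarfen, Briarlake, Juniper, Hollowpine, Fernhollow, Ironridge
Last habitat: Dunmere with 134 animals

Round 1: Briarlake=23 Cedarfen=25 Dunmere=9 Fernhollow=19 Hollowpine=22 Ironridge=14 Juniper=22 → close Cedarfen (overflow 20)
  25÷6 = 4 each, +1 to first 1
Round 2: Briarlake=28 Dunmere=13 Fernhollow=23 Hollowpine=26 Ironridge=18 Juniper=26 → close Briarlake (overflow 22)
  28÷5 = 5 each, +1 to first 3
Round 3: Dunmere=19 Fernhollow=29 Hollowpine=32 Ironridge=23 Juniper=31 → close Juniper (overflow 24)
  31÷4 = 7 each, +1 to first 3
Round 4: Dunmere=27 Fernhollow=37 Hollowpine=40 Ironridge=30 → close Hollowpine (overflow 30)
  40÷3 = 13 each, +1 to first 1
Round 5: Dunmere=41 Fernhollow=50 Ironridge=43 → close Fernhollow (overflow 36)
  50÷2 = 25 each, +1 to first 0
Round 6: Dunmere=66 Ironridge=68 → close Ironridge (overflow 59)
  68÷1 = 68 each, +1 to first 0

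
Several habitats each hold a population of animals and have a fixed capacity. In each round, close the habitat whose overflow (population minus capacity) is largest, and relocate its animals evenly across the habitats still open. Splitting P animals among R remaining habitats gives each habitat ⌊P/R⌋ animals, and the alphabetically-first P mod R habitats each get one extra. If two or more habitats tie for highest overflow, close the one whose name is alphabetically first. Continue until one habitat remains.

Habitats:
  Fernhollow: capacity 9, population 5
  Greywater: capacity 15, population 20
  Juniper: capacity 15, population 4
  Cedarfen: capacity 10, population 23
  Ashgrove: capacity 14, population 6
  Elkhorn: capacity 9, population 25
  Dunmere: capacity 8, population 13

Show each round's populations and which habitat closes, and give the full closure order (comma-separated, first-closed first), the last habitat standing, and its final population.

Closure order: Elkhorn, Cedarfen, Dunmere, Greywater, Fernhollow, Ashgrove
Last habitat: Juniper with 96 animals

Round 1: Ashgrove=6 Cedarfen=23 Dunmere=13 Elkhorn=25 Fernhollow=5 Greywater=20 Juniper=4 → close Elkhorn (overflow 16)
  25÷6 = 4 each, +1 to first 1
Round 2: Ashgrove=11 Cedarfen=27 Dunmere=17 Fernhollow=9 Greywater=24 Juniper=8 → close Cedarfen (overflow 17)
  27÷5 = 5 each, +1 to first 2
Round 3: Ashgrove=17 Dunmere=23 Fernhollow=14 Greywater=29 Juniper=13 → close Dunmere (overflow 15)
  23÷4 = 5 each, +1 to first 3
Round 4: Ashgrove=23 Fernhollow=20 Greywater=35 Juniper=18 → close Greywater (overflow 20)
  35÷3 = 11 each, +1 to first 2
Round 5: Ashgrove=35 Fernhollow=32 Juniper=29 → close Fernhollow (overflow 23)
  32÷2 = 16 each, +1 to first 0
Round 6: Ashgrove=51 Juniper=45 → close Ashgrove (overflow 37)
  51÷1 = 51 each, +1 to first 0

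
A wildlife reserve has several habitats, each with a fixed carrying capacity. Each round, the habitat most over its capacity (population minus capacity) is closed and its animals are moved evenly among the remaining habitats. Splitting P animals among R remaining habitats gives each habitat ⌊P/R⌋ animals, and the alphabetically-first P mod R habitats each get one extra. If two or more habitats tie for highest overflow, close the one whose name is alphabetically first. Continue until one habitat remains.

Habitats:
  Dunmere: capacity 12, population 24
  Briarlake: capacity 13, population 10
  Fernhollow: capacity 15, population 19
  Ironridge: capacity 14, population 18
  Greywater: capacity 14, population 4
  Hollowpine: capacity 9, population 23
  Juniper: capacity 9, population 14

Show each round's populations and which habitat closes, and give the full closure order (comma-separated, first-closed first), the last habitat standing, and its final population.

Closure order: Hollowpine, Dunmere, Fernhollow, Ironridge, Juniper, Briarlake
Last habitat: Greywater with 112 animals

Round 1: Briarlake=10 Dunmere=24 Fernhollow=19 Greywater=4 Hollowpine=23 Ironridge=18 Juniper=14 → close Hollowpine (overflow 14)
  23÷6 = 3 each, +1 to first 5
Round 2: Briarlake=14 Dunmere=28 Fernhollow=23 Greywater=8 Ironridge=22 Juniper=17 → close Dunmere (overflow 16)
  28÷5 = 5 each, +1 to first 3
Round 3: Briarlake=20 Fernhollow=29 Greywater=14 Ironridge=27 Juniper=22 → close Fernhollow (overflow 14)
  29÷4 = 7 each, +1 to first 1
Round 4: Briarlake=28 Greywater=21 Ironridge=34 Juniper=29 → close Ironridge (overflow 20)
  34÷3 = 11 each, +1 to first 1
Round 5: Briarlake=40 Greywater=32 Juniper=40 → close Juniper (overflow 31)
  40÷2 = 20 each, +1 to first 0
Round 6: Briarlake=60 Greywater=52 → close Briarlake (overflow 47)
  60÷1 = 60 each, +1 to first 0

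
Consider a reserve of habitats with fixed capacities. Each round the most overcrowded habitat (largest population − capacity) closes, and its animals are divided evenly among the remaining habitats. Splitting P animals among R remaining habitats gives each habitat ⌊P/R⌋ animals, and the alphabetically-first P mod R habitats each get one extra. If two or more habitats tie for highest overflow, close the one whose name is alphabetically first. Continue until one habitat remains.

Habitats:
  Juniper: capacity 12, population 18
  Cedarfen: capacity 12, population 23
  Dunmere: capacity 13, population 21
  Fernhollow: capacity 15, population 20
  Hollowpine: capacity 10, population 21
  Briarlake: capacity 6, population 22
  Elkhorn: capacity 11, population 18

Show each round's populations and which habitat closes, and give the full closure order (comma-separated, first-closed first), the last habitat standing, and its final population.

Round 1: Briarlake=22 Cedarfen=23 Dunmere=21 Elkhorn=18 Fernhollow=20 Hollowpine=21 Juniper=18 → close Briarlake (overflow 16)
  22÷6 = 3 each, +1 to first 4
Round 2: Cedarfen=27 Dunmere=25 Elkhorn=22 Fernhollow=24 Hollowpine=24 Juniper=21 → close Cedarfen (overflow 15)
  27÷5 = 5 each, +1 to first 2
Round 3: Dunmere=31 Elkhorn=28 Fernhollow=29 Hollowpine=29 Juniper=26 → close Hollowpine (overflow 19)
  29÷4 = 7 each, +1 to first 1
Round 4: Dunmere=39 Elkhorn=35 Fernhollow=36 Juniper=33 → close Dunmere (overflow 26)
  39÷3 = 13 each, +1 to first 0
Round 5: Elkhorn=48 Fernhollow=49 Juniper=46 → close Elkhorn (overflow 37)
  48÷2 = 24 each, +1 to first 0
Round 6: Fernhollow=73 Juniper=70 → close Fernhollow (overflow 58)
  73÷1 = 73 each, +1 to first 0

Closure order: Briarlake, Cedarfen, Hollowpine, Dunmere, Elkhorn, Fernhollow
Last habitat: Juniper with 143 animals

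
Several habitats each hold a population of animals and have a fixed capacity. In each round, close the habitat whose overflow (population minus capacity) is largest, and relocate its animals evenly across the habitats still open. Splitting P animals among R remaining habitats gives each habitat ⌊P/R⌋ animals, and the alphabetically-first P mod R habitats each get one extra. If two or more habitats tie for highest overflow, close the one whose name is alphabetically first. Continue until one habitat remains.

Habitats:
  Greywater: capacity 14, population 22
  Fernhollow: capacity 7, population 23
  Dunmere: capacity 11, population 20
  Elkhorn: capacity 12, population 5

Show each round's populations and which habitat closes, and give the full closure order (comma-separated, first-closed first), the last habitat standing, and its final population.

Round 1: Dunmere=20 Elkhorn=5 Fernhollow=23 Greywater=22 → close Fernhollow (overflow 16)
  23÷3 = 7 each, +1 to first 2
Round 2: Dunmere=28 Elkhorn=13 Greywater=29 → close Dunmere (overflow 17)
  28÷2 = 14 each, +1 to first 0
Round 3: Elkhorn=27 Greywater=43 → close Greywater (overflow 29)
  43÷1 = 43 each, +1 to first 0

Closure order: Fernhollow, Dunmere, Greywater
Last habitat: Elkhorn with 70 animals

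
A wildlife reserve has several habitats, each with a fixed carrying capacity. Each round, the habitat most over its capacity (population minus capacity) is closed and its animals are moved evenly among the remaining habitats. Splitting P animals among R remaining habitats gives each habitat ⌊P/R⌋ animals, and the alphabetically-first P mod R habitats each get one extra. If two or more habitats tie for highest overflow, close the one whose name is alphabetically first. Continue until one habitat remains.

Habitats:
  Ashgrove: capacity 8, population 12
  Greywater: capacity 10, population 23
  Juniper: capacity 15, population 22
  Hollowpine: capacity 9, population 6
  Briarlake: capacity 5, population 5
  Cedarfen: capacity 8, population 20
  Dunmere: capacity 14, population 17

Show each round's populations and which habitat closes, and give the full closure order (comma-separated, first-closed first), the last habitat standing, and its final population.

Closure order: Greywater, Cedarfen, Juniper, Ashgrove, Dunmere, Briarlake
Last habitat: Hollowpine with 105 animals

Round 1: Ashgrove=12 Briarlake=5 Cedarfen=20 Dunmere=17 Greywater=23 Hollowpine=6 Juniper=22 → close Greywater (overflow 13)
  23÷6 = 3 each, +1 to first 5
Round 2: Ashgrove=16 Briarlake=9 Cedarfen=24 Dunmere=21 Hollowpine=10 Juniper=25 → close Cedarfen (overflow 16)
  24÷5 = 4 each, +1 to first 4
Round 3: Ashgrove=21 Briarlake=14 Dunmere=26 Hollowpine=15 Juniper=29 → close Juniper (overflow 14)
  29÷4 = 7 each, +1 to first 1
Round 4: Ashgrove=29 Briarlake=21 Dunmere=33 Hollowpine=22 → close Ashgrove (overflow 21)
  29÷3 = 9 each, +1 to first 2
Round 5: Briarlake=31 Dunmere=43 Hollowpine=31 → close Dunmere (overflow 29)
  43÷2 = 21 each, +1 to first 1
Round 6: Briarlake=53 Hollowpine=52 → close Briarlake (overflow 48)
  53÷1 = 53 each, +1 to first 0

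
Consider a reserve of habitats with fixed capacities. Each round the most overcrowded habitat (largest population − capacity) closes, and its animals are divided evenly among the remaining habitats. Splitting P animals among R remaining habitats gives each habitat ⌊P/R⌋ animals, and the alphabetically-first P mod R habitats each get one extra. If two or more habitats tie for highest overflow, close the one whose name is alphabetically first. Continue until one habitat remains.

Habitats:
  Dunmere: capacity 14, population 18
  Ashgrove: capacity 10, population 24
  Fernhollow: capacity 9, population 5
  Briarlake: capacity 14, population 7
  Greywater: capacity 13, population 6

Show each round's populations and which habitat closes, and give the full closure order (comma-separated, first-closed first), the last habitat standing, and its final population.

Round 1: Ashgrove=24 Briarlake=7 Dunmere=18 Fernhollow=5 Greywater=6 → close Ashgrove (overflow 14)
  24÷4 = 6 each, +1 to first 0
Round 2: Briarlake=13 Dunmere=24 Fernhollow=11 Greywater=12 → close Dunmere (overflow 10)
  24÷3 = 8 each, +1 to first 0
Round 3: Briarlake=21 Fernhollow=19 Greywater=20 → close Fernhollow (overflow 10)
  19÷2 = 9 each, +1 to first 1
Round 4: Briarlake=31 Greywater=29 → close Briarlake (overflow 17)
  31÷1 = 31 each, +1 to first 0

Closure order: Ashgrove, Dunmere, Fernhollow, Briarlake
Last habitat: Greywater with 60 animals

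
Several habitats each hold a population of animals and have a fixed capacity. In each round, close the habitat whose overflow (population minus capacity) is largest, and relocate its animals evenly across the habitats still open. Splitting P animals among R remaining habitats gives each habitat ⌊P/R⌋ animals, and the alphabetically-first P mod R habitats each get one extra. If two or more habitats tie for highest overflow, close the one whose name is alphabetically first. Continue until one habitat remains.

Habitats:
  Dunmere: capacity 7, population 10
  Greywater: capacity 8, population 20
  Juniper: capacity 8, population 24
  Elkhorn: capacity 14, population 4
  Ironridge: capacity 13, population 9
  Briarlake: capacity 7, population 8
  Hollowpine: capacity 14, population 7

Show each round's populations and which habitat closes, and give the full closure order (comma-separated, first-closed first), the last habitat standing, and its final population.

Round 1: Briarlake=8 Dunmere=10 Elkhorn=4 Greywater=20 Hollowpine=7 Ironridge=9 Juniper=24 → close Juniper (overflow 16)
  24÷6 = 4 each, +1 to first 0
Round 2: Briarlake=12 Dunmere=14 Elkhorn=8 Greywater=24 Hollowpine=11 Ironridge=13 → close Greywater (overflow 16)
  24÷5 = 4 each, +1 to first 4
Round 3: Briarlake=17 Dunmere=19 Elkhorn=13 Hollowpine=16 Ironridge=17 → close Dunmere (overflow 12)
  19÷4 = 4 each, +1 to first 3
Round 4: Briarlake=22 Elkhorn=18 Hollowpine=21 Ironridge=21 → close Briarlake (overflow 15)
  22÷3 = 7 each, +1 to first 1
Round 5: Elkhorn=26 Hollowpine=28 Ironridge=28 → close Ironridge (overflow 15)
  28÷2 = 14 each, +1 to first 0
Round 6: Elkhorn=40 Hollowpine=42 → close Hollowpine (overflow 28)
  42÷1 = 42 each, +1 to first 0

Closure order: Juniper, Greywater, Dunmere, Briarlake, Ironridge, Hollowpine
Last habitat: Elkhorn with 82 animals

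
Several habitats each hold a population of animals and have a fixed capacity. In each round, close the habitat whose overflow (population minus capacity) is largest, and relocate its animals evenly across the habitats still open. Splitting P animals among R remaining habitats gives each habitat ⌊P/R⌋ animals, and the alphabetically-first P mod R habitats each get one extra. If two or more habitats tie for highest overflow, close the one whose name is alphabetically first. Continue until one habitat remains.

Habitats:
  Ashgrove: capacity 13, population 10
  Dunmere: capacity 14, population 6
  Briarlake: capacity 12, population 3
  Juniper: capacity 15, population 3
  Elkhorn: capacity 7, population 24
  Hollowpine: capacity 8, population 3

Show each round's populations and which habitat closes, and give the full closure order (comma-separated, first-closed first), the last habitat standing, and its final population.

Round 1: Ashgrove=10 Briarlake=3 Dunmere=6 Elkhorn=24 Hollowpine=3 Juniper=3 → close Elkhorn (overflow 17)
  24÷5 = 4 each, +1 to first 4
Round 2: Ashgrove=15 Briarlake=8 Dunmere=11 Hollowpine=8 Juniper=7 → close Ashgrove (overflow 2)
  15÷4 = 3 each, +1 to first 3
Round 3: Briarlake=12 Dunmere=15 Hollowpine=12 Juniper=10 → close Hollowpine (overflow 4)
  12÷3 = 4 each, +1 to first 0
Round 4: Briarlake=16 Dunmere=19 Juniper=14 → close Dunmere (overflow 5)
  19÷2 = 9 each, +1 to first 1
Round 5: Briarlake=26 Juniper=23 → close Briarlake (overflow 14)
  26÷1 = 26 each, +1 to first 0

Closure order: Elkhorn, Ashgrove, Hollowpine, Dunmere, Briarlake
Last habitat: Juniper with 49 animals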